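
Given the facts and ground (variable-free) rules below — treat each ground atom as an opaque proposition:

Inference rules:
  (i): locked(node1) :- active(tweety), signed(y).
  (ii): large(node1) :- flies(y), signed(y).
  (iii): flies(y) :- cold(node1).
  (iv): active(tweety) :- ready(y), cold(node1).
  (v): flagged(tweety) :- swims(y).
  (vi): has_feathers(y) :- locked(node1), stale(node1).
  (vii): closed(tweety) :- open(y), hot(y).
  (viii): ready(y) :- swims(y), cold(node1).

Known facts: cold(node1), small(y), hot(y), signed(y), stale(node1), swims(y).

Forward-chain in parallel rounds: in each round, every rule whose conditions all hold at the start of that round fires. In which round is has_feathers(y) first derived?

Round 1: (iii) [flies(y) :- cold(node1).]; (v) [flagged(tweety) :- swims(y).]; (viii) [ready(y) :- swims(y), cold(node1).]. Adds flies(y), flagged(tweety), ready(y).
Round 2: (ii) [large(node1) :- flies(y), signed(y).]; (iv) [active(tweety) :- ready(y), cold(node1).]. Adds large(node1), active(tweety).
Round 3: (i) [locked(node1) :- active(tweety), signed(y).]. Adds locked(node1).
Round 4: (vi) [has_feathers(y) :- locked(node1), stale(node1).]. Adds has_feathers(y).
has_feathers(y) first appears in round 4.

4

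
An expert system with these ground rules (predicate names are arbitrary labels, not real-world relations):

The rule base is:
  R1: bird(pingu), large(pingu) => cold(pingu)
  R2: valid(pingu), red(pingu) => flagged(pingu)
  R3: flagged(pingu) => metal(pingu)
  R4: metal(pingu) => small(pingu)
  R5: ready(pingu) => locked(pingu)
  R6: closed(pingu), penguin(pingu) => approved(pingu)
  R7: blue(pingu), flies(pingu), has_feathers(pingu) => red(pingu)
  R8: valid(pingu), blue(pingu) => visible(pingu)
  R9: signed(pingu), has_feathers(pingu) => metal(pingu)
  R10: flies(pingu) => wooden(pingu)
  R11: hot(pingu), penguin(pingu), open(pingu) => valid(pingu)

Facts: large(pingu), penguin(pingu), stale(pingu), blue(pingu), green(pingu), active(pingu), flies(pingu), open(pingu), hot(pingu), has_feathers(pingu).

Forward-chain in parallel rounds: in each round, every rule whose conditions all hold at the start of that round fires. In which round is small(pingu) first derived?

4

[1] R7 [blue(pingu), flies(pingu), has_feathers(pingu) => red(pingu)]; R10 [flies(pingu) => wooden(pingu)]; R11 [hot(pingu), penguin(pingu), open(pingu) => valid(pingu)]. ⇒ new: red(pingu), wooden(pingu), valid(pingu).
[2] R2 [valid(pingu), red(pingu) => flagged(pingu)]; R8 [valid(pingu), blue(pingu) => visible(pingu)]. ⇒ new: flagged(pingu), visible(pingu).
[3] R3 [flagged(pingu) => metal(pingu)]. ⇒ new: metal(pingu).
[4] R4 [metal(pingu) => small(pingu)]. ⇒ new: small(pingu).
small(pingu) first appears in round 4.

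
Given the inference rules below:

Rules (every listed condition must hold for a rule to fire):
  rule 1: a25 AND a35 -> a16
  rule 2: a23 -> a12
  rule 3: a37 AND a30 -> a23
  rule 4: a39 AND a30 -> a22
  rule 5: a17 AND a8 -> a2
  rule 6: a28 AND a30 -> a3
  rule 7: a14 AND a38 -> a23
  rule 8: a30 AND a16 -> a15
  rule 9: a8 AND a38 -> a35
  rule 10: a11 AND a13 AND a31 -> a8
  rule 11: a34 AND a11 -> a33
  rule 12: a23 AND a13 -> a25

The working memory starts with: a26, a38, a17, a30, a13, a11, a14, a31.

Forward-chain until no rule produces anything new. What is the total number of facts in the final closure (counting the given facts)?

16

Round 1: rule 7 [a14 AND a38 -> a23]; rule 10 [a11 AND a13 AND a31 -> a8]. New: a23, a8.
Round 2: rule 2 [a23 -> a12]; rule 5 [a17 AND a8 -> a2]; rule 9 [a8 AND a38 -> a35]; rule 12 [a23 AND a13 -> a25]. New: a12, a2, a35, a25.
Round 3: rule 1 [a25 AND a35 -> a16]. New: a16.
Round 4: rule 8 [a30 AND a16 -> a15]. New: a15.
Closure: {a11, a12, a13, a14, a15, a16, a17, a2, a23, a25, a26, a30, a31, a35, a38, a8} — 16 facts.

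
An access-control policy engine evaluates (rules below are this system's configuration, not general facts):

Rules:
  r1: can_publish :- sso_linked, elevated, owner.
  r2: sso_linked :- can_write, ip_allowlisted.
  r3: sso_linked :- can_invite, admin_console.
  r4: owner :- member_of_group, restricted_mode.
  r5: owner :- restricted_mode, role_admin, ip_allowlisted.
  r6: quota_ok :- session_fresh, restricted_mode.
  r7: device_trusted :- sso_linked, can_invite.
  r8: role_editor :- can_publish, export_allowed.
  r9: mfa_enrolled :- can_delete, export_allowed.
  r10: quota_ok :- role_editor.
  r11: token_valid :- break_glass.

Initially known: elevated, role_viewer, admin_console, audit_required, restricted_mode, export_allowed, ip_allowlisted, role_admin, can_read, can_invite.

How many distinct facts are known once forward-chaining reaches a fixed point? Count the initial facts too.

Round 1 — r3, r5, derive sso_linked, owner.
Round 2 — r1, r7, derive can_publish, device_trusted.
Round 3 — r8, derive role_editor.
Round 4 — r10, derive quota_ok.
Closure: {admin_console, audit_required, can_invite, can_publish, can_read, device_trusted, elevated, export_allowed, ip_allowlisted, owner, quota_ok, restricted_mode, role_admin, role_editor, role_viewer, sso_linked} — 16 facts.

16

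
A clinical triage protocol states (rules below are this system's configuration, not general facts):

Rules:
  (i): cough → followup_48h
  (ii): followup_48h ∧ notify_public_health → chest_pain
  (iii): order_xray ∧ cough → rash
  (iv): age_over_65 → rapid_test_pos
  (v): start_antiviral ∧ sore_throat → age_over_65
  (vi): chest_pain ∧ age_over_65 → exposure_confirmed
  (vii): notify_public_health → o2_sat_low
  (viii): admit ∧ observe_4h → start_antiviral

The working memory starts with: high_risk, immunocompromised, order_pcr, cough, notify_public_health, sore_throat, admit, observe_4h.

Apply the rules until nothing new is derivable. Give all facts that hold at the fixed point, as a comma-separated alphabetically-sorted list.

Round 1 fires (i), (vii), (viii), giving followup_48h, o2_sat_low, start_antiviral.
Round 2 fires (ii), (v), giving chest_pain, age_over_65.
Round 3 fires (iv), (vi), giving rapid_test_pos, exposure_confirmed.

admit, age_over_65, chest_pain, cough, exposure_confirmed, followup_48h, high_risk, immunocompromised, notify_public_health, o2_sat_low, observe_4h, order_pcr, rapid_test_pos, sore_throat, start_antiviral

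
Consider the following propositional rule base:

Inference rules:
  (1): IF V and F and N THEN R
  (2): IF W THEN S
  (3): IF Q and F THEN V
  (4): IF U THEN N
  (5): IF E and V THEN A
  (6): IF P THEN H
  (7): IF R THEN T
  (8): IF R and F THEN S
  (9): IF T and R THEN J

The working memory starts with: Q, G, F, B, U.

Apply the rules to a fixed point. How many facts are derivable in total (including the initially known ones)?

11

[1] (3) [IF Q and F THEN V]; (4) [IF U THEN N]. ⇒ new: V, N.
[2] (1) [IF V and F and N THEN R]. ⇒ new: R.
[3] (7) [IF R THEN T]; (8) [IF R and F THEN S]. ⇒ new: T, S.
[4] (9) [IF T and R THEN J]. ⇒ new: J.
Closure: {B, F, G, J, N, Q, R, S, T, U, V} — 11 facts.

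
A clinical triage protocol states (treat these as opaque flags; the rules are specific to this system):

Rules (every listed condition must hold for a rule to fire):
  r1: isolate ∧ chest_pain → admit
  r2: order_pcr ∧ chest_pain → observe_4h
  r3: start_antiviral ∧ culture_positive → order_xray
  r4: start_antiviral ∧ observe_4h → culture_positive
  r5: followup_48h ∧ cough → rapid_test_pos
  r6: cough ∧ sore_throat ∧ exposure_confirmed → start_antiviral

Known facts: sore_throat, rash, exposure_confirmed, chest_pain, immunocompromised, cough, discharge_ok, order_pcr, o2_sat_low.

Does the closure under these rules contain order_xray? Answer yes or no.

yes

Round 1: r2 [order_pcr ∧ chest_pain → observe_4h]; r6 [cough ∧ sore_throat ∧ exposure_confirmed → start_antiviral]. New: observe_4h, start_antiviral.
Round 2: r4 [start_antiviral ∧ observe_4h → culture_positive]. New: culture_positive.
Round 3: r3 [start_antiviral ∧ culture_positive → order_xray]. New: order_xray.
order_xray appears in round 3, so it is derivable.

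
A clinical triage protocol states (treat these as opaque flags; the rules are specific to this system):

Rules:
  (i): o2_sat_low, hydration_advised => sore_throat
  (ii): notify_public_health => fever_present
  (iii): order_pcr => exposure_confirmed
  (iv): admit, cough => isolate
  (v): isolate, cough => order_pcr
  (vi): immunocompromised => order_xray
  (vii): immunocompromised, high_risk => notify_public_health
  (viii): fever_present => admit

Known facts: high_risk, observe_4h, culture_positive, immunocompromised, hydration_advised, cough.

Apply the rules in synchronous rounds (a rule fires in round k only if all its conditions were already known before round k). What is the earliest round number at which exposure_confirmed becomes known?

Round 1 fires (vi), (vii), giving order_xray, notify_public_health.
Round 2 fires (ii), giving fever_present.
Round 3 fires (viii), giving admit.
Round 4 fires (iv), giving isolate.
Round 5 fires (v), giving order_pcr.
Round 6 fires (iii), giving exposure_confirmed.
exposure_confirmed first appears in round 6.

6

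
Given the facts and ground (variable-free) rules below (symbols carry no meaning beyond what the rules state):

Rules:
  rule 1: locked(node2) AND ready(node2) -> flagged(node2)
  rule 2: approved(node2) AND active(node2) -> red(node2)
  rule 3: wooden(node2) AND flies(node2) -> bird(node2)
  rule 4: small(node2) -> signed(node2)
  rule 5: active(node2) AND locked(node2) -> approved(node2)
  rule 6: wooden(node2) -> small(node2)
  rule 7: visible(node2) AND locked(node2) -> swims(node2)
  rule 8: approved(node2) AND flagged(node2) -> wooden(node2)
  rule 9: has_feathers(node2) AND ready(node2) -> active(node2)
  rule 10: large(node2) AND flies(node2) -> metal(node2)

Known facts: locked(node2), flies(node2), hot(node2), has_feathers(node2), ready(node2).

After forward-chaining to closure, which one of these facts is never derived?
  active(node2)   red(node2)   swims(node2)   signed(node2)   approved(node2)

Round 1: rule 1 [locked(node2) AND ready(node2) -> flagged(node2)]; rule 9 [has_feathers(node2) AND ready(node2) -> active(node2)]. Adds flagged(node2), active(node2).
Round 2: rule 5 [active(node2) AND locked(node2) -> approved(node2)]. Adds approved(node2).
Round 3: rule 2 [approved(node2) AND active(node2) -> red(node2)]; rule 8 [approved(node2) AND flagged(node2) -> wooden(node2)]. Adds red(node2), wooden(node2).
Round 4: rule 3 [wooden(node2) AND flies(node2) -> bird(node2)]; rule 6 [wooden(node2) -> small(node2)]. Adds bird(node2), small(node2).
Round 5: rule 4 [small(node2) -> signed(node2)]. Adds signed(node2).
Derived: red(node2) (round 3), active(node2) (round 1), approved(node2) (round 2), signed(node2) (round 5). swims(node2) never appears in any round.

swims(node2)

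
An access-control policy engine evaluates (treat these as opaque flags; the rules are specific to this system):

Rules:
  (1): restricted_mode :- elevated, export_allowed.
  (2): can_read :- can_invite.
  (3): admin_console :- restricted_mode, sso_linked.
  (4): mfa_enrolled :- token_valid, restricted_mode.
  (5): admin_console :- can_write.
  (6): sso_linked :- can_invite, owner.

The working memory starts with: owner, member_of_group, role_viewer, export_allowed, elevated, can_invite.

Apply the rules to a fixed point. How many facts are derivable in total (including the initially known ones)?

10

Round 1: (1) [restricted_mode :- elevated, export_allowed.]; (2) [can_read :- can_invite.]; (6) [sso_linked :- can_invite, owner.]. New: restricted_mode, can_read, sso_linked.
Round 2: (3) [admin_console :- restricted_mode, sso_linked.]. New: admin_console.
Closure: {admin_console, can_invite, can_read, elevated, export_allowed, member_of_group, owner, restricted_mode, role_viewer, sso_linked} — 10 facts.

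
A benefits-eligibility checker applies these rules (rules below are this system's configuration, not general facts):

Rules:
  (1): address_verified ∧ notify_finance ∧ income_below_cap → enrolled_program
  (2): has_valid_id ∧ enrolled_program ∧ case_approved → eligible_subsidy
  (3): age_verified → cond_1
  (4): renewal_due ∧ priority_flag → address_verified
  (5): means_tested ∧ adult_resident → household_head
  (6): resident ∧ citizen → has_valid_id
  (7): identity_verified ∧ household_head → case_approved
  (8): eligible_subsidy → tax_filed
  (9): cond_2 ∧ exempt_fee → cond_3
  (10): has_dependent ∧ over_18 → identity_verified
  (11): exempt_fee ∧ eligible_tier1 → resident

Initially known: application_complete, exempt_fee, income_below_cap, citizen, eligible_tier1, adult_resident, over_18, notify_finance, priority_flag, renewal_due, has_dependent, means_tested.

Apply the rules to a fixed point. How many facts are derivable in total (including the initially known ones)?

Round 1: (4) [renewal_due ∧ priority_flag → address_verified]; (5) [means_tested ∧ adult_resident → household_head]; (10) [has_dependent ∧ over_18 → identity_verified]; (11) [exempt_fee ∧ eligible_tier1 → resident]. New: address_verified, household_head, identity_verified, resident.
Round 2: (1) [address_verified ∧ notify_finance ∧ income_below_cap → enrolled_program]; (6) [resident ∧ citizen → has_valid_id]; (7) [identity_verified ∧ household_head → case_approved]. New: enrolled_program, has_valid_id, case_approved.
Round 3: (2) [has_valid_id ∧ enrolled_program ∧ case_approved → eligible_subsidy]. New: eligible_subsidy.
Round 4: (8) [eligible_subsidy → tax_filed]. New: tax_filed.
Closure: {address_verified, adult_resident, application_complete, case_approved, citizen, eligible_subsidy, eligible_tier1, enrolled_program, exempt_fee, has_dependent, has_valid_id, household_head, identity_verified, income_below_cap, means_tested, notify_finance, over_18, priority_flag, renewal_due, resident, tax_filed} — 21 facts.

21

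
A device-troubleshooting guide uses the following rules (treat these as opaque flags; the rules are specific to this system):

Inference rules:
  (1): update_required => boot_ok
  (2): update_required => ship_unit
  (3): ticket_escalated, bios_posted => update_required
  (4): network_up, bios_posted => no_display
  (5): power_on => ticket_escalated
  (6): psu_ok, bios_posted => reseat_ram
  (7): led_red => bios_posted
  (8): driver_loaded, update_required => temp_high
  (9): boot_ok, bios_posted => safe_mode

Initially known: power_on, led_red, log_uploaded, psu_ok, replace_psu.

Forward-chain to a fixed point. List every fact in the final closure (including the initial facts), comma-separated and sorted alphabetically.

Round 1 fires (5), (7), giving ticket_escalated, bios_posted.
Round 2 fires (3), (6), giving update_required, reseat_ram.
Round 3 fires (1), (2), giving boot_ok, ship_unit.
Round 4 fires (9), giving safe_mode.

bios_posted, boot_ok, led_red, log_uploaded, power_on, psu_ok, replace_psu, reseat_ram, safe_mode, ship_unit, ticket_escalated, update_required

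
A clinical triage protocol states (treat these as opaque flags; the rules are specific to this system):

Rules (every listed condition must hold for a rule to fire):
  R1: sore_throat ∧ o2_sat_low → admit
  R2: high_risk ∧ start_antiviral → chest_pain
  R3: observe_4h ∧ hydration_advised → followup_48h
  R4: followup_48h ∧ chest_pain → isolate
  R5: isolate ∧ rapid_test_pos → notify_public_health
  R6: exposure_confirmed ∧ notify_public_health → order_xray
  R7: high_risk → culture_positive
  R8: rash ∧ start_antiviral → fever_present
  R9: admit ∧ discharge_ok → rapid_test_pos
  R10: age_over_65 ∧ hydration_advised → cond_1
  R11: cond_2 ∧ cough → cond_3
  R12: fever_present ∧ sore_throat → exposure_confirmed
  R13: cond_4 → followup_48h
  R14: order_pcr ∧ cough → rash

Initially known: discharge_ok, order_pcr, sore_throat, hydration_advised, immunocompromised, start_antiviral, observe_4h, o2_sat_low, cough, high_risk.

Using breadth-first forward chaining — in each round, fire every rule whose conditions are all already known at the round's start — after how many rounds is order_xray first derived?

4

Round 1 fires R1, R2, R3, R7, R14, giving admit, chest_pain, followup_48h, culture_positive, rash.
Round 2 fires R4, R8, R9, giving isolate, fever_present, rapid_test_pos.
Round 3 fires R5, R12, giving notify_public_health, exposure_confirmed.
Round 4 fires R6, giving order_xray.
order_xray first appears in round 4.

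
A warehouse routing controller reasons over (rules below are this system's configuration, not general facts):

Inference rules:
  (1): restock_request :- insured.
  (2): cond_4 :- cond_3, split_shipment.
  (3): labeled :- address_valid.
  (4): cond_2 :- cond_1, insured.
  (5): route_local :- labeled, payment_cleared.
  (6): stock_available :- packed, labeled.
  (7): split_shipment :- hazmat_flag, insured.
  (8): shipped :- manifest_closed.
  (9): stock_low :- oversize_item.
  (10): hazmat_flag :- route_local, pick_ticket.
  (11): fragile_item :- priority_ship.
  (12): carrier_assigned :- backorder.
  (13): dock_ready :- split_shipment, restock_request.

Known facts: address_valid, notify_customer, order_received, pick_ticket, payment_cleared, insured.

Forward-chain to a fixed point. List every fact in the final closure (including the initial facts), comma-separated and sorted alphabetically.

address_valid, dock_ready, hazmat_flag, insured, labeled, notify_customer, order_received, payment_cleared, pick_ticket, restock_request, route_local, split_shipment

Round 1 — (1), (3), derive restock_request, labeled.
Round 2 — (5), derive route_local.
Round 3 — (10), derive hazmat_flag.
Round 4 — (7), derive split_shipment.
Round 5 — (13), derive dock_ready.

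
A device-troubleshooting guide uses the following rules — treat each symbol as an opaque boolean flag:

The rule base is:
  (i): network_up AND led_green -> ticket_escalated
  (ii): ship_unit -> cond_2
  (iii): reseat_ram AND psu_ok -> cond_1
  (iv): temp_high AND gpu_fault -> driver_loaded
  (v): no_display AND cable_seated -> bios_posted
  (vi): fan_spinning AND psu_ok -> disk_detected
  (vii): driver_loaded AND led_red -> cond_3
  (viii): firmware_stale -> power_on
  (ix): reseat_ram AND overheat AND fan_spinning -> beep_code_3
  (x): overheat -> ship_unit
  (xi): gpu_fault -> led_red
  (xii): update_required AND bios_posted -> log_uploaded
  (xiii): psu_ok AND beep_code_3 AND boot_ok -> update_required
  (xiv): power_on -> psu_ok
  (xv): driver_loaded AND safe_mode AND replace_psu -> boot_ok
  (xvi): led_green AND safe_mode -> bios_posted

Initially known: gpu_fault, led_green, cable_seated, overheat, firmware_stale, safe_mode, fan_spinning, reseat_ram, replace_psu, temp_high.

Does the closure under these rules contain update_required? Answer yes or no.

yes

Round 1: (iv) [temp_high AND gpu_fault -> driver_loaded]; (viii) [firmware_stale -> power_on]; (ix) [reseat_ram AND overheat AND fan_spinning -> beep_code_3]; (x) [overheat -> ship_unit]; (xi) [gpu_fault -> led_red]; (xvi) [led_green AND safe_mode -> bios_posted]. Adds driver_loaded, power_on, beep_code_3, ship_unit, led_red, bios_posted.
Round 2: (ii) [ship_unit -> cond_2]; (vii) [driver_loaded AND led_red -> cond_3]; (xiv) [power_on -> psu_ok]; (xv) [driver_loaded AND safe_mode AND replace_psu -> boot_ok]. Adds cond_2, cond_3, psu_ok, boot_ok.
Round 3: (iii) [reseat_ram AND psu_ok -> cond_1]; (vi) [fan_spinning AND psu_ok -> disk_detected]; (xiii) [psu_ok AND beep_code_3 AND boot_ok -> update_required]. Adds cond_1, disk_detected, update_required.
Round 4: (xii) [update_required AND bios_posted -> log_uploaded]. Adds log_uploaded.
update_required appears in round 3, so it is derivable.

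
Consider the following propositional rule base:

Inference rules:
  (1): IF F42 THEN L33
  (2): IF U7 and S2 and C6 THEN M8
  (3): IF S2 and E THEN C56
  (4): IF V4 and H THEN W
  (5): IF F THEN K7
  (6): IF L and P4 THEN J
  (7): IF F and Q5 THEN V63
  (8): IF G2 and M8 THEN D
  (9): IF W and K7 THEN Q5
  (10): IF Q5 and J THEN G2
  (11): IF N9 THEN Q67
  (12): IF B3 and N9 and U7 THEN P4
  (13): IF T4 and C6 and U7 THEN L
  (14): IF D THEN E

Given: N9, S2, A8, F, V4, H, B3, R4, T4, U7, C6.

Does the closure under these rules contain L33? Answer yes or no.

no

Round 1: (2) [IF U7 and S2 and C6 THEN M8]; (4) [IF V4 and H THEN W]; (5) [IF F THEN K7]; (11) [IF N9 THEN Q67]; (12) [IF B3 and N9 and U7 THEN P4]; (13) [IF T4 and C6 and U7 THEN L]. Adds M8, W, K7, Q67, P4, L.
Round 2: (6) [IF L and P4 THEN J]; (9) [IF W and K7 THEN Q5]. Adds J, Q5.
Round 3: (7) [IF F and Q5 THEN V63]; (10) [IF Q5 and J THEN G2]. Adds V63, G2.
Round 4: (8) [IF G2 and M8 THEN D]. Adds D.
Round 5: (14) [IF D THEN E]. Adds E.
Round 6: (3) [IF S2 and E THEN C56]. Adds C56.
Fixed point reached. L33 is concluded only by (1); (1) needs F42 (never derived).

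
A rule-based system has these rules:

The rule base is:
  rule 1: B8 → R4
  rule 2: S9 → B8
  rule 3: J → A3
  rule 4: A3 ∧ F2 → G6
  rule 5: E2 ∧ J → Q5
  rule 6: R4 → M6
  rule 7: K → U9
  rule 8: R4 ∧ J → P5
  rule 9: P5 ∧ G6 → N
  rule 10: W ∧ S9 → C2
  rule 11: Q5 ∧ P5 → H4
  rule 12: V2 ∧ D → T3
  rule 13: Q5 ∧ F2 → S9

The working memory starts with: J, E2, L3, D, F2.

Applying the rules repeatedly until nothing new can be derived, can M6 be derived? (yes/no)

yes

Round 1 — rule 3, rule 5, derive A3, Q5.
Round 2 — rule 4, rule 13, derive G6, S9.
Round 3 — rule 2, derive B8.
Round 4 — rule 1, derive R4.
Round 5 — rule 6, rule 8, derive M6, P5.
Round 6 — rule 9, rule 11, derive N, H4.
M6 appears in round 5, so it is derivable.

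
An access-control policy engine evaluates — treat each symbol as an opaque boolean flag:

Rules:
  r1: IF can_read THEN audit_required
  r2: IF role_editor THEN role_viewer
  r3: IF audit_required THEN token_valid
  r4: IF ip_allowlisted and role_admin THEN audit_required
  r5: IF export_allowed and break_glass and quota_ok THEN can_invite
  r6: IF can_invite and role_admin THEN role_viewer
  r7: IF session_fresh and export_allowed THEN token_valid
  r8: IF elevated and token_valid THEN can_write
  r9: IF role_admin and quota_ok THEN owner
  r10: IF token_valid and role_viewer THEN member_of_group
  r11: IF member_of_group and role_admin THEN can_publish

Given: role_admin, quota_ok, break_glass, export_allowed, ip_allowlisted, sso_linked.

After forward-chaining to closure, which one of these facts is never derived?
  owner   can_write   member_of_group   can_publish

Round 1 fires r4, r5, r9, giving audit_required, can_invite, owner.
Round 2 fires r3, r6, giving token_valid, role_viewer.
Round 3 fires r10, giving member_of_group.
Round 4 fires r11, giving can_publish.
Derived: member_of_group (round 3), can_publish (round 4), owner (round 1). can_write never appears in any round.

can_write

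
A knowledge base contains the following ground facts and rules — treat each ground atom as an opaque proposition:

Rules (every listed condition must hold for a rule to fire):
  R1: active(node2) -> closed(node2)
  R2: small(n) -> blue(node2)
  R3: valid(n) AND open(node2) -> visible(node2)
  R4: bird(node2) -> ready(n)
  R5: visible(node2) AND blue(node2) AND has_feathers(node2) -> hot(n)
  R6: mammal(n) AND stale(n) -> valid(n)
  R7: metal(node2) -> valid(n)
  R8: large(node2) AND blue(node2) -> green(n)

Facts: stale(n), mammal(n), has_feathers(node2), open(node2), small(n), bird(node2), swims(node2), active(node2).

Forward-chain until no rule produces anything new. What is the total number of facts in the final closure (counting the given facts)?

Round 1: R1 [active(node2) -> closed(node2)]; R2 [small(n) -> blue(node2)]; R4 [bird(node2) -> ready(n)]; R6 [mammal(n) AND stale(n) -> valid(n)]. New: closed(node2), blue(node2), ready(n), valid(n).
Round 2: R3 [valid(n) AND open(node2) -> visible(node2)]. New: visible(node2).
Round 3: R5 [visible(node2) AND blue(node2) AND has_feathers(node2) -> hot(n)]. New: hot(n).
Closure: {active(node2), bird(node2), blue(node2), closed(node2), has_feathers(node2), hot(n), mammal(n), open(node2), ready(n), small(n), stale(n), swims(node2), valid(n), visible(node2)} — 14 facts.

14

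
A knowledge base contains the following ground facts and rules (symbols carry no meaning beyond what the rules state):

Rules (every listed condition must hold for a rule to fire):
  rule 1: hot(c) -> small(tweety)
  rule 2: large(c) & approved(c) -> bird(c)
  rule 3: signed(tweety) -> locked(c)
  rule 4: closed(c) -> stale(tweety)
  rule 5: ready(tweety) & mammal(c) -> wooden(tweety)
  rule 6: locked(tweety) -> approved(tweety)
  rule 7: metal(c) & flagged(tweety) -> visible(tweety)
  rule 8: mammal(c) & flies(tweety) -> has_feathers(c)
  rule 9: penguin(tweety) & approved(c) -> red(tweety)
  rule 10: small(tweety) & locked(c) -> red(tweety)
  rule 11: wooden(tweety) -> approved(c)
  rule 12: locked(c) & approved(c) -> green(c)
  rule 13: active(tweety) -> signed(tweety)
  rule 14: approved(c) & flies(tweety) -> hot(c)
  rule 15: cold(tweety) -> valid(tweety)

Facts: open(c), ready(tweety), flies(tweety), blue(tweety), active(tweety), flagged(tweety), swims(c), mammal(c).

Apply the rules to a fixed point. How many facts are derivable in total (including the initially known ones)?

Round 1: rule 5 [ready(tweety) & mammal(c) -> wooden(tweety)]; rule 8 [mammal(c) & flies(tweety) -> has_feathers(c)]; rule 13 [active(tweety) -> signed(tweety)]. Adds wooden(tweety), has_feathers(c), signed(tweety).
Round 2: rule 3 [signed(tweety) -> locked(c)]; rule 11 [wooden(tweety) -> approved(c)]. Adds locked(c), approved(c).
Round 3: rule 12 [locked(c) & approved(c) -> green(c)]; rule 14 [approved(c) & flies(tweety) -> hot(c)]. Adds green(c), hot(c).
Round 4: rule 1 [hot(c) -> small(tweety)]. Adds small(tweety).
Round 5: rule 10 [small(tweety) & locked(c) -> red(tweety)]. Adds red(tweety).
Closure: {active(tweety), approved(c), blue(tweety), flagged(tweety), flies(tweety), green(c), has_feathers(c), hot(c), locked(c), mammal(c), open(c), ready(tweety), red(tweety), signed(tweety), small(tweety), swims(c), wooden(tweety)} — 17 facts.

17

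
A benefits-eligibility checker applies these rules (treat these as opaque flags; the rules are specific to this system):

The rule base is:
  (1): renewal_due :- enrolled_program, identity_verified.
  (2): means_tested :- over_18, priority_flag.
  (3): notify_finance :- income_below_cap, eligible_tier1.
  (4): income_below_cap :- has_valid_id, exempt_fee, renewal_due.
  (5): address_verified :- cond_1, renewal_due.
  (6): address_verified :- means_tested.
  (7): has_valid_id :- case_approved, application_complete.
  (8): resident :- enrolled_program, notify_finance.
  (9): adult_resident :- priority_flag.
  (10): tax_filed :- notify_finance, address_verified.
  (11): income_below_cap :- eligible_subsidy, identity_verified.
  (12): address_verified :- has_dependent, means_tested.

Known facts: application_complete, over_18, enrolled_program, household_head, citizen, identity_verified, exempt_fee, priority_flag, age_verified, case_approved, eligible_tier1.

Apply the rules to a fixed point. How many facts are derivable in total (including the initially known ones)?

20

Round 1: (1) [renewal_due :- enrolled_program, identity_verified.]; (2) [means_tested :- over_18, priority_flag.]; (7) [has_valid_id :- case_approved, application_complete.]; (9) [adult_resident :- priority_flag.]. Adds renewal_due, means_tested, has_valid_id, adult_resident.
Round 2: (4) [income_below_cap :- has_valid_id, exempt_fee, renewal_due.]; (6) [address_verified :- means_tested.]. Adds income_below_cap, address_verified.
Round 3: (3) [notify_finance :- income_below_cap, eligible_tier1.]. Adds notify_finance.
Round 4: (8) [resident :- enrolled_program, notify_finance.]; (10) [tax_filed :- notify_finance, address_verified.]. Adds resident, tax_filed.
Closure: {address_verified, adult_resident, age_verified, application_complete, case_approved, citizen, eligible_tier1, enrolled_program, exempt_fee, has_valid_id, household_head, identity_verified, income_below_cap, means_tested, notify_finance, over_18, priority_flag, renewal_due, resident, tax_filed} — 20 facts.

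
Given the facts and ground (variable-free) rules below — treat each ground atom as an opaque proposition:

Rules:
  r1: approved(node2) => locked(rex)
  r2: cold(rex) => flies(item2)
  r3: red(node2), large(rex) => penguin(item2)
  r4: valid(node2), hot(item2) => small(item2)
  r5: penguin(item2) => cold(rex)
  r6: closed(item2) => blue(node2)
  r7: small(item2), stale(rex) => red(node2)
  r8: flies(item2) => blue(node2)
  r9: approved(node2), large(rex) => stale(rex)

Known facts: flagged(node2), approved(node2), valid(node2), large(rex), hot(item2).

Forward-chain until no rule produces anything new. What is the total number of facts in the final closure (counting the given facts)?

13

[1] r1 [approved(node2) => locked(rex)]; r4 [valid(node2), hot(item2) => small(item2)]; r9 [approved(node2), large(rex) => stale(rex)]. ⇒ new: locked(rex), small(item2), stale(rex).
[2] r7 [small(item2), stale(rex) => red(node2)]. ⇒ new: red(node2).
[3] r3 [red(node2), large(rex) => penguin(item2)]. ⇒ new: penguin(item2).
[4] r5 [penguin(item2) => cold(rex)]. ⇒ new: cold(rex).
[5] r2 [cold(rex) => flies(item2)]. ⇒ new: flies(item2).
[6] r8 [flies(item2) => blue(node2)]. ⇒ new: blue(node2).
Closure: {approved(node2), blue(node2), cold(rex), flagged(node2), flies(item2), hot(item2), large(rex), locked(rex), penguin(item2), red(node2), small(item2), stale(rex), valid(node2)} — 13 facts.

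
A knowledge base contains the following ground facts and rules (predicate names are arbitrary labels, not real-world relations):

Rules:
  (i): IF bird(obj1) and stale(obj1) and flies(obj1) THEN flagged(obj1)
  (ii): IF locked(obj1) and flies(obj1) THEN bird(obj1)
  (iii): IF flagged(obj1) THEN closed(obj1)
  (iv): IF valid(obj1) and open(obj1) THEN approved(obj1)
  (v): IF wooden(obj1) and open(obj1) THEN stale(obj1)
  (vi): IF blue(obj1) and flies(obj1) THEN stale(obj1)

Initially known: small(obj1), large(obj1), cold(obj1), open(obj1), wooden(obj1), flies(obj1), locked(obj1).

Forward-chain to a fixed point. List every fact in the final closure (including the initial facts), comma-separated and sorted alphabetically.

bird(obj1), closed(obj1), cold(obj1), flagged(obj1), flies(obj1), large(obj1), locked(obj1), open(obj1), small(obj1), stale(obj1), wooden(obj1)

Round 1: (ii) [IF locked(obj1) and flies(obj1) THEN bird(obj1)]; (v) [IF wooden(obj1) and open(obj1) THEN stale(obj1)]. Adds bird(obj1), stale(obj1).
Round 2: (i) [IF bird(obj1) and stale(obj1) and flies(obj1) THEN flagged(obj1)]. Adds flagged(obj1).
Round 3: (iii) [IF flagged(obj1) THEN closed(obj1)]. Adds closed(obj1).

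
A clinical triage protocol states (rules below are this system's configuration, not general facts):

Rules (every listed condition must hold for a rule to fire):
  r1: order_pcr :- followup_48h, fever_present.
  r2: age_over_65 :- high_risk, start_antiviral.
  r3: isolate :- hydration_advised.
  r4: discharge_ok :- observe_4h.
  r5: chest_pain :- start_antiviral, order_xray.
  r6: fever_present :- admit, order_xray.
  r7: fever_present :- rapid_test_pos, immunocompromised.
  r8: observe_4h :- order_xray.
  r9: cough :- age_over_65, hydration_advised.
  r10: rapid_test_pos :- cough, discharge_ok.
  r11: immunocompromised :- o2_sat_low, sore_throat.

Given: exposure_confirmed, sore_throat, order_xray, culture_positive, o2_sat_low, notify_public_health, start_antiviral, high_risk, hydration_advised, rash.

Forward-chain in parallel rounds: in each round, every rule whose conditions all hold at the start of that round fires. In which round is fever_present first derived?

Round 1: r2 [age_over_65 :- high_risk, start_antiviral.]; r3 [isolate :- hydration_advised.]; r5 [chest_pain :- start_antiviral, order_xray.]; r8 [observe_4h :- order_xray.]; r11 [immunocompromised :- o2_sat_low, sore_throat.]. New: age_over_65, isolate, chest_pain, observe_4h, immunocompromised.
Round 2: r4 [discharge_ok :- observe_4h.]; r9 [cough :- age_over_65, hydration_advised.]. New: discharge_ok, cough.
Round 3: r10 [rapid_test_pos :- cough, discharge_ok.]. New: rapid_test_pos.
Round 4: r7 [fever_present :- rapid_test_pos, immunocompromised.]. New: fever_present.
fever_present first appears in round 4.

4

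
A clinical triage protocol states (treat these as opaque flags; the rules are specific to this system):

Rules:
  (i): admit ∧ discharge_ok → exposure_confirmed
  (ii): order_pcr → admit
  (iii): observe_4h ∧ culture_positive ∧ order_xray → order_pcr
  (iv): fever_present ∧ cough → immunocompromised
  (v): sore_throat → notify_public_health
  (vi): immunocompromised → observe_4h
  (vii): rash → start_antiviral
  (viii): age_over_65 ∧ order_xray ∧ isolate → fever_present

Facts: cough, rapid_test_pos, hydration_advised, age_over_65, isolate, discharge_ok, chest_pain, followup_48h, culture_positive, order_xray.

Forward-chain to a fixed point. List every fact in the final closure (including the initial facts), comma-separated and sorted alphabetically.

admit, age_over_65, chest_pain, cough, culture_positive, discharge_ok, exposure_confirmed, fever_present, followup_48h, hydration_advised, immunocompromised, isolate, observe_4h, order_pcr, order_xray, rapid_test_pos

Round 1: (viii) [age_over_65 ∧ order_xray ∧ isolate → fever_present]. New: fever_present.
Round 2: (iv) [fever_present ∧ cough → immunocompromised]. New: immunocompromised.
Round 3: (vi) [immunocompromised → observe_4h]. New: observe_4h.
Round 4: (iii) [observe_4h ∧ culture_positive ∧ order_xray → order_pcr]. New: order_pcr.
Round 5: (ii) [order_pcr → admit]. New: admit.
Round 6: (i) [admit ∧ discharge_ok → exposure_confirmed]. New: exposure_confirmed.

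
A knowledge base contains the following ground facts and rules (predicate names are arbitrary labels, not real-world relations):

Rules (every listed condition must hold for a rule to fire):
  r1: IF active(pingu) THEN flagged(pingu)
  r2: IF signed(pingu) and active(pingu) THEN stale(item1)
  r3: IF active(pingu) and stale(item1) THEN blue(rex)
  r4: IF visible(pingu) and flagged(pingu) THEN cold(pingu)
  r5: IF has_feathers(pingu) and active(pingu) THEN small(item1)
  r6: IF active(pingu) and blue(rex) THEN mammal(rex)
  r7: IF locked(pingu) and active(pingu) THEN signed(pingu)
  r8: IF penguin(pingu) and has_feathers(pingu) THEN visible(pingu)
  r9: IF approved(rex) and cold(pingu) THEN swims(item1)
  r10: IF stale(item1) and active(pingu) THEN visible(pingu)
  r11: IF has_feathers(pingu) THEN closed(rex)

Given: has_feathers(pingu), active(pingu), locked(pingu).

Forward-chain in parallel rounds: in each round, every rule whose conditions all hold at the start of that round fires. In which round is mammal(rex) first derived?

4

Round 1: r1 [IF active(pingu) THEN flagged(pingu)]; r5 [IF has_feathers(pingu) and active(pingu) THEN small(item1)]; r7 [IF locked(pingu) and active(pingu) THEN signed(pingu)]; r11 [IF has_feathers(pingu) THEN closed(rex)]. New: flagged(pingu), small(item1), signed(pingu), closed(rex).
Round 2: r2 [IF signed(pingu) and active(pingu) THEN stale(item1)]. New: stale(item1).
Round 3: r3 [IF active(pingu) and stale(item1) THEN blue(rex)]; r10 [IF stale(item1) and active(pingu) THEN visible(pingu)]. New: blue(rex), visible(pingu).
Round 4: r4 [IF visible(pingu) and flagged(pingu) THEN cold(pingu)]; r6 [IF active(pingu) and blue(rex) THEN mammal(rex)]. New: cold(pingu), mammal(rex).
mammal(rex) first appears in round 4.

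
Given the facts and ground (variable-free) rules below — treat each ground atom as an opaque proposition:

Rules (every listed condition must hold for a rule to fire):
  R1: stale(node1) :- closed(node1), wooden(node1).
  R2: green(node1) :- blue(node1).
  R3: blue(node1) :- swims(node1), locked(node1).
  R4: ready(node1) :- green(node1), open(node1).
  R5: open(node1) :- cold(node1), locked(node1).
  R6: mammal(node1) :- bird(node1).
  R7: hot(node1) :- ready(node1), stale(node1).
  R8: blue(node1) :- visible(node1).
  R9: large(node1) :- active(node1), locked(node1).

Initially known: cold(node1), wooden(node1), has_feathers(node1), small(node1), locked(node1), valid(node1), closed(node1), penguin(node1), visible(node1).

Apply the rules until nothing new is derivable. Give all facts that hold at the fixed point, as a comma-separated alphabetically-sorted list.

Round 1 — R1, R5, R8, derive stale(node1), open(node1), blue(node1).
Round 2 — R2, derive green(node1).
Round 3 — R4, derive ready(node1).
Round 4 — R7, derive hot(node1).

blue(node1), closed(node1), cold(node1), green(node1), has_feathers(node1), hot(node1), locked(node1), open(node1), penguin(node1), ready(node1), small(node1), stale(node1), valid(node1), visible(node1), wooden(node1)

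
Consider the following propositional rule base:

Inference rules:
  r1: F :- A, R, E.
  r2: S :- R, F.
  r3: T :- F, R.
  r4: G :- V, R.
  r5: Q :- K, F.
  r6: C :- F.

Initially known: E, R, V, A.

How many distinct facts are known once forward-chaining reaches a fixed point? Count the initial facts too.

9

Round 1: r1 [F :- A, R, E.]; r4 [G :- V, R.]. New: F, G.
Round 2: r2 [S :- R, F.]; r3 [T :- F, R.]; r6 [C :- F.]. New: S, T, C.
Closure: {A, C, E, F, G, R, S, T, V} — 9 facts.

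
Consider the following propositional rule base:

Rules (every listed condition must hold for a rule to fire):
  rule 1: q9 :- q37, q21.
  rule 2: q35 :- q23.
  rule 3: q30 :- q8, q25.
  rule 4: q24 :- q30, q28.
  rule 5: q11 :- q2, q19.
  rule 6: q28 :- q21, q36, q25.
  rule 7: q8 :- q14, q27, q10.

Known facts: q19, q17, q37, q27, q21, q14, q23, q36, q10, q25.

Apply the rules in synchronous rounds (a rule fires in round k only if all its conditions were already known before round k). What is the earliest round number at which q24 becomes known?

3

Round 1 fires rule 1, rule 2, rule 6, rule 7, giving q9, q35, q28, q8.
Round 2 fires rule 3, giving q30.
Round 3 fires rule 4, giving q24.
q24 first appears in round 3.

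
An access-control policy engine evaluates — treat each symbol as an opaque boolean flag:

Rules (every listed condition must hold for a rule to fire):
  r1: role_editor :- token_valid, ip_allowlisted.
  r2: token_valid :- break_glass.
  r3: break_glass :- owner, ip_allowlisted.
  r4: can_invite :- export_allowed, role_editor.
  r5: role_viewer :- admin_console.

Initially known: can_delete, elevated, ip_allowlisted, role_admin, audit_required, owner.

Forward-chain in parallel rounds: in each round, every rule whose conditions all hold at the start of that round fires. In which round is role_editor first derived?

3

[1] r3 [break_glass :- owner, ip_allowlisted.]. ⇒ new: break_glass.
[2] r2 [token_valid :- break_glass.]. ⇒ new: token_valid.
[3] r1 [role_editor :- token_valid, ip_allowlisted.]. ⇒ new: role_editor.
role_editor first appears in round 3.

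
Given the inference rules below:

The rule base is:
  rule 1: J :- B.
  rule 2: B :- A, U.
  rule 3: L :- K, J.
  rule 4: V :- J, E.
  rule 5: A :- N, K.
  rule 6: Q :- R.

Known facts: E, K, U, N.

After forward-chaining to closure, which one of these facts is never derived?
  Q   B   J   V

Q

Round 1 fires rule 5, giving A.
Round 2 fires rule 2, giving B.
Round 3 fires rule 1, giving J.
Round 4 fires rule 3, rule 4, giving L, V.
Derived: B (round 2), J (round 3), V (round 4). Q never appears in any round.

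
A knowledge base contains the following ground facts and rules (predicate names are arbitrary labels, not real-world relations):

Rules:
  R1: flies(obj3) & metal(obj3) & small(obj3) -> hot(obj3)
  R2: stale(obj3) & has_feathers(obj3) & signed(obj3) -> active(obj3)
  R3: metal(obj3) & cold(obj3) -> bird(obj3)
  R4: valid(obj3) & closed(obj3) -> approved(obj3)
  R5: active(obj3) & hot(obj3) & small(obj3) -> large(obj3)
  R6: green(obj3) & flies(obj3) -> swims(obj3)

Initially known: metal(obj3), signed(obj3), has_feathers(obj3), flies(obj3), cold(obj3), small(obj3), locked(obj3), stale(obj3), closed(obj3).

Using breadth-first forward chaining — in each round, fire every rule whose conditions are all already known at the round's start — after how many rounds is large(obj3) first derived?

2

[1] R1 [flies(obj3) & metal(obj3) & small(obj3) -> hot(obj3)]; R2 [stale(obj3) & has_feathers(obj3) & signed(obj3) -> active(obj3)]; R3 [metal(obj3) & cold(obj3) -> bird(obj3)]. ⇒ new: hot(obj3), active(obj3), bird(obj3).
[2] R5 [active(obj3) & hot(obj3) & small(obj3) -> large(obj3)]. ⇒ new: large(obj3).
large(obj3) first appears in round 2.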